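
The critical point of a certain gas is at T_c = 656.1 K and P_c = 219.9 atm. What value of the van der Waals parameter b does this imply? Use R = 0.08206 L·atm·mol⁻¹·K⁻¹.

b ≈ 0.03060 L/mol

From T_c = 8a/(27Rb) and P_c = a/(27b²): b = R T_c/(8 P_c).
b = (0.08206)(656.1)/(8×219.9) = 53.840/1759.2 = 0.03060 L/mol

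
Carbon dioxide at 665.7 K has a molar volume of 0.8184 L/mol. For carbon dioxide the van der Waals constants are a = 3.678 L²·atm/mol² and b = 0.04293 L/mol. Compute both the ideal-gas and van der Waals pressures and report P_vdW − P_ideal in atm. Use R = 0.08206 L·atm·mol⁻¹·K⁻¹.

Ideal: P_ideal = RT/V_m = (0.08206)(665.7)/0.8184 = 66.7490 atm
vdW: P = RT/(V_m − b) − a/V_m² = 54.6273/0.775470 − 3.678/0.669779 = 70.4441 − 5.49136 = 64.9527 atm
ΔP = 64.9527 − 66.7490 = -1.796 atm

ΔP ≈ -1.796 atm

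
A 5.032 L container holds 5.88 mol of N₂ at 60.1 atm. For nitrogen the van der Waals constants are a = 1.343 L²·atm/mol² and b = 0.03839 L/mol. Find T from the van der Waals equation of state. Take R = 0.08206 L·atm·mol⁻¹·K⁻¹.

T ≈ 616.9 K

T = (P + a n²/V²)(V − nb)/(nR)
P + a n²/V² = 60.1 + (1.343)(5.88)²/(5.032)² = 61.934 atm
V − nb = 5.032 − (5.88)(0.03839) = 4.8063 L
T = (61.934)(4.8063)/((5.88)(0.08206)) = 616.9 K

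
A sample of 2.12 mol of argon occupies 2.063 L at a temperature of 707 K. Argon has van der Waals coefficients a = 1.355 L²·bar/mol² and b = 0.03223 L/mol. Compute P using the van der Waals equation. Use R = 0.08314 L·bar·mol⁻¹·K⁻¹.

P ≈ 61.04 bar

P = nRT/(V − nb) − a n²/V²
nRT/(V − nb) = (2.12)(0.08314)(707)/(2.063 − 2.12×0.03223) = 124.61/1.9947 = 62.471 bar
a n²/V² = (1.355)(2.12)²/(2.063)² = 1.4309 bar
P = 62.471 − 1.4309 = 61.04 bar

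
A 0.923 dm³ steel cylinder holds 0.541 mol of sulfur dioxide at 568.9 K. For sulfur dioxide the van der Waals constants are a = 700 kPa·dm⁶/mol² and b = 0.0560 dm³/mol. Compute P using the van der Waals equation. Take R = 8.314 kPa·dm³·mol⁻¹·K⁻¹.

P = nRT/(V − nb) − a n²/V²
nRT/(V − nb) = (0.541)(8.314)(568.9)/(0.923 − 0.541×0.0560) = 2558.8/0.89270 = 2866.4 kPa
a n²/V² = (700)(0.541)²/(0.923)² = 240.49 kPa
P = 2866.4 − 240.49 = 2626 kPa

P ≈ 2626 kPa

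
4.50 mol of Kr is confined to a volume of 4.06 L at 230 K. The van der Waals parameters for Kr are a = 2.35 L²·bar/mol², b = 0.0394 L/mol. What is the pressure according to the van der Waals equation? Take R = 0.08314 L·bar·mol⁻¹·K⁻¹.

P ≈ 19.28 bar

P = nRT/(V − nb) − a n²/V²
nRT/(V − nb) = (4.50)(0.08314)(230)/(4.06 − 4.50×0.0394) = 86.050/3.8827 = 22.162 bar
a n²/V² = (2.35)(4.50)²/(4.06)² = 2.8870 bar
P = 22.162 − 2.8870 = 19.28 bar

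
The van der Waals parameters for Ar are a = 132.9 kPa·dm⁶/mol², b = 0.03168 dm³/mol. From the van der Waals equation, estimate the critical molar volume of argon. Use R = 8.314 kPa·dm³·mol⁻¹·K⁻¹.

For a van der Waals gas, V_m,c = 3b.
V_m,c = 3×0.03168 = 0.09504 dm³/mol

V_m,c ≈ 0.09504 dm³/mol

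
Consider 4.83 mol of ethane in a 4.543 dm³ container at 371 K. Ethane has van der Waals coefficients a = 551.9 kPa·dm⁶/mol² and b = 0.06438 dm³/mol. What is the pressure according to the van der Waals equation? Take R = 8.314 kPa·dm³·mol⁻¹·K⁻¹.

P ≈ 2896 kPa

P = nRT/(V − nb) − a n²/V²
nRT/(V − nb) = (4.83)(8.314)(371)/(4.543 − 4.83×0.06438) = 14898/4.2320 = 3520.3 kPa
a n²/V² = (551.9)(4.83)²/(4.543)² = 623.83 kPa
P = 3520.3 − 623.83 = 2896 kPa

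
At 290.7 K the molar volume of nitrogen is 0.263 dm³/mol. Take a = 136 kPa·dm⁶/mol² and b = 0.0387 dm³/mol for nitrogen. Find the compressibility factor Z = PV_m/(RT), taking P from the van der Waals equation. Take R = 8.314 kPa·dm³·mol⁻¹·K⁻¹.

P = RT/(V_m − b) − a/V_m² = (8.314)(290.7)/(0.263 − 0.0387) − 136/(0.263)²
  = 2416.9/0.22430 − 1966.2 = 10775 − 1966.2 = 8809 kPa
Z = PV_m/(RT) = (8809)(0.263)/((8.314)(290.7)) = 2316.8/2416.9 = 0.9586

Z ≈ 0.9586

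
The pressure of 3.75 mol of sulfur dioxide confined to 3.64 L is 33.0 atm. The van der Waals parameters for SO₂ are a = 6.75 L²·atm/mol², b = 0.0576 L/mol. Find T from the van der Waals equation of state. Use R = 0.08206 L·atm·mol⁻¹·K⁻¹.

T ≈ 446.9 K

T = (P + a n²/V²)(V − nb)/(nR)
P + a n²/V² = 33.0 + (6.75)(3.75)²/(3.64)² = 40.164 atm
V − nb = 3.64 − (3.75)(0.0576) = 3.4240 L
T = (40.164)(3.4240)/((3.75)(0.08206)) = 446.9 K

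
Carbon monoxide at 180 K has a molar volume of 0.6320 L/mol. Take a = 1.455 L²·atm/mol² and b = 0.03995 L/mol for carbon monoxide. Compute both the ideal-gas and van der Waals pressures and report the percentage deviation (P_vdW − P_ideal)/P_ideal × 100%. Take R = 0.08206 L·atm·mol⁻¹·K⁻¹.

Ideal: P_ideal = RT/V_m = (0.08206)(180)/0.6320 = 23.3715 atm
vdW: P = RT/(V_m − b) − a/V_m² = 14.7708/0.592050 − 1.455/0.399424 = 24.9486 − 3.64275 = 21.3059 atm
% deviation = (21.3059 − 23.3715)/23.3715 × 100% = -8.84%

-8.84 %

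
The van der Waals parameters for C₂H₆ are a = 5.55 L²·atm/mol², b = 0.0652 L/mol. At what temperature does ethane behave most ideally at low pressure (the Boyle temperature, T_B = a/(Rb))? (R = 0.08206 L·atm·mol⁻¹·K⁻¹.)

For a van der Waals gas the second virial coefficient B₂ = b − a/(RT) vanishes at T_B = a/(Rb).
T_B = 5.55/(0.08206×0.0652) = 5.55/0.0053503 = 1037 K

T_B ≈ 1037 K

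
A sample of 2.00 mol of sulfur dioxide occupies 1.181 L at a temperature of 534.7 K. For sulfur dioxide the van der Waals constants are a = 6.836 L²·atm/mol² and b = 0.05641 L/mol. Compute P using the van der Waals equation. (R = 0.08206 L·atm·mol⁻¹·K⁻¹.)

P ≈ 62.55 atm

P = nRT/(V − nb) − a n²/V²
nRT/(V − nb) = (2.00)(0.08206)(534.7)/(1.181 − 2.00×0.05641) = 87.755/1.0682 = 82.152 atm
a n²/V² = (6.836)(2.00)²/(1.181)² = 19.605 atm
P = 82.152 − 19.605 = 62.55 atm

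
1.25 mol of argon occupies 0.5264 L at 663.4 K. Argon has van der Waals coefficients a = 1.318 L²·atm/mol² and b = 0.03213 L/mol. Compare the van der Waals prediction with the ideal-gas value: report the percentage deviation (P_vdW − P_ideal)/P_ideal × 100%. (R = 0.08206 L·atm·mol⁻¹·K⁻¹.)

2.51 %

Ideal: P_ideal = nRT/V = (1.25)(0.08206)(663.4)/0.5264 = 129.271 atm
vdW: P = nRT/(V − nb) − a n²/V² = 68.0483/0.486238 − 2.05938/0.277097 = 139.949 − 7.43198 = 132.517 atm
% deviation = (132.517 − 129.271)/129.271 × 100% = 2.51%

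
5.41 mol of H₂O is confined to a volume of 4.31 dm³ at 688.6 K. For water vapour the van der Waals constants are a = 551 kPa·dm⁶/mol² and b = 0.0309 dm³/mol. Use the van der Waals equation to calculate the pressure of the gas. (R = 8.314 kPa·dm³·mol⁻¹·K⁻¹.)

P ≈ 6608 kPa

P = nRT/(V − nb) − a n²/V²
nRT/(V − nb) = (5.41)(8.314)(688.6)/(4.31 − 5.41×0.0309) = 30972/4.1428 = 7476.1 kPa
a n²/V² = (551)(5.41)²/(4.31)² = 868.14 kPa
P = 7476.1 − 868.14 = 6608 kPa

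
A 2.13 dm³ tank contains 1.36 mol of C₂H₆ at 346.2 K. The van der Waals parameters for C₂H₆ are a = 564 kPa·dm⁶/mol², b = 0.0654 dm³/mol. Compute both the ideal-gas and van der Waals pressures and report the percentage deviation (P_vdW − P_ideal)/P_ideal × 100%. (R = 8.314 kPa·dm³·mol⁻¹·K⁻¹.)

Ideal: P_ideal = nRT/V = (1.36)(8.314)(346.2)/2.13 = 1837.79 kPa
vdW: P = nRT/(V − nb) − a n²/V² = 3914.50/2.04106 − 1043.17/4.53690 = 1917.88 − 229.930 = 1687.95 kPa
% deviation = (1687.95 − 1837.79)/1837.79 × 100% = -8.15%

-8.15 %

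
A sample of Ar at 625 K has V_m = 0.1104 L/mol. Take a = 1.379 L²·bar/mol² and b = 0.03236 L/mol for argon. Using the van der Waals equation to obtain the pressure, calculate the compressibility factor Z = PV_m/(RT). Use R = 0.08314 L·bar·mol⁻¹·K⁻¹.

P = RT/(V_m − b) − a/V_m² = (0.08314)(625)/(0.1104 − 0.03236) − 1.379/(0.1104)²
  = 51.963/0.078040 − 113.14 = 665.85 − 113.14 = 552.71 bar
Z = PV_m/(RT) = (552.71)(0.1104)/((0.08314)(625)) = 61.019/51.963 = 1.174

Z ≈ 1.174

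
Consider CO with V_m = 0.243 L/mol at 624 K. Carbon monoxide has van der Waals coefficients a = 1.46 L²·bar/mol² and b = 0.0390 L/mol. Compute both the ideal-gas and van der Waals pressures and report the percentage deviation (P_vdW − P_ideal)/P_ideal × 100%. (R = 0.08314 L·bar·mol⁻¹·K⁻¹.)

Ideal: P_ideal = RT/V_m = (0.08314)(624)/0.243 = 213.495 bar
vdW: P = RT/(V_m − b) − a/V_m² = 51.8794/0.204000 − 1.46/0.0590490 = 254.311 − 24.7252 = 229.586 bar
% deviation = (229.586 − 213.495)/213.495 × 100% = 7.54%

7.54 %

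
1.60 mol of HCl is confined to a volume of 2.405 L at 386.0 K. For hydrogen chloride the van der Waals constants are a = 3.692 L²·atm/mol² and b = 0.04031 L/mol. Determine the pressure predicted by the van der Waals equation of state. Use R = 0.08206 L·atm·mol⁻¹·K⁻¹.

P ≈ 20.02 atm

P = nRT/(V − nb) − a n²/V²
nRT/(V − nb) = (1.60)(0.08206)(386.0)/(2.405 − 1.60×0.04031) = 50.680/2.3405 = 21.653 atm
a n²/V² = (3.692)(1.60)²/(2.405)² = 1.6341 atm
P = 21.653 − 1.6341 = 20.02 atm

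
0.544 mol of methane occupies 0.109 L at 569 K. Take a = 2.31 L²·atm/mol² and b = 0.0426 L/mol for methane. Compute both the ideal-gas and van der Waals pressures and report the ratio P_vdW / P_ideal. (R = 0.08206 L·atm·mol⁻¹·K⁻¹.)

P_vdW / P_ideal ≈ 1.023

Ideal: P_ideal = nRT/V = (0.544)(0.08206)(569)/0.109 = 233.032 atm
vdW: P = nRT/(V − nb) − a n²/V² = 25.4005/0.0858256 − 0.683612/0.0118810 = 295.955 − 57.5383 = 238.417 atm
Ratio = 238.417/233.032 = 1.023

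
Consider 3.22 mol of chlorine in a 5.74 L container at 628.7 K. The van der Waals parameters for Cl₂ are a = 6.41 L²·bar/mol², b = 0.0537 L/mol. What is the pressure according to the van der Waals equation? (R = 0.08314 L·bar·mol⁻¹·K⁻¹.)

P = nRT/(V − nb) − a n²/V²
nRT/(V − nb) = (3.22)(0.08314)(628.7)/(5.74 − 3.22×0.0537) = 168.31/5.5671 = 30.233 bar
a n²/V² = (6.41)(3.22)²/(5.74)² = 2.0172 bar
P = 30.233 − 2.0172 = 28.22 bar

P ≈ 28.22 bar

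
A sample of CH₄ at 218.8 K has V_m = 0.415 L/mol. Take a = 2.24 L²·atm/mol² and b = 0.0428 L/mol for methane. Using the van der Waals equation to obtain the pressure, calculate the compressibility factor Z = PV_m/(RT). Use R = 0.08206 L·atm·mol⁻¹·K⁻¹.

P = RT/(V_m − b) − a/V_m² = (0.08206)(218.8)/(0.415 − 0.0428) − 2.24/(0.415)²
  = 17.955/0.37220 − 13.006 = 48.240 − 13.006 = 35.234 atm
Z = PV_m/(RT) = (35.234)(0.415)/((0.08206)(218.8)) = 14.622/17.955 = 0.8144

Z ≈ 0.8144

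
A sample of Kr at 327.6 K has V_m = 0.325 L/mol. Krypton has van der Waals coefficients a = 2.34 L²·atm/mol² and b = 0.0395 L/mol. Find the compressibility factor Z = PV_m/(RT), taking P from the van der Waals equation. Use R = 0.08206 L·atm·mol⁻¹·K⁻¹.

Z ≈ 0.8705

P = RT/(V_m − b) − a/V_m² = (0.08206)(327.6)/(0.325 − 0.0395) − 2.34/(0.325)²
  = 26.883/0.28550 − 22.154 = 94.161 − 22.154 = 72.007 atm
Z = PV_m/(RT) = (72.007)(0.325)/((0.08206)(327.6)) = 23.402/26.883 = 0.8705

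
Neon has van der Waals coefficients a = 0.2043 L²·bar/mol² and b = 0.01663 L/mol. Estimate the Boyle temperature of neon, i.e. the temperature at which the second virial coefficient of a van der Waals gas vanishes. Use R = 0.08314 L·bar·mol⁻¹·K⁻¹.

T_B ≈ 147.8 K

For a van der Waals gas the second virial coefficient B₂ = b − a/(RT) vanishes at T_B = a/(Rb).
T_B = 0.2043/(0.08314×0.01663) = 0.2043/0.0013826 = 147.8 K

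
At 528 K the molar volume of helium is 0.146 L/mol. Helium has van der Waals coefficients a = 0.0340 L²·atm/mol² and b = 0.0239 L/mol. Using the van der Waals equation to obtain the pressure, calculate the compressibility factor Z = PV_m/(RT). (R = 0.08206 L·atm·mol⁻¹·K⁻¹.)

P = RT/(V_m − b) − a/V_m² = (0.08206)(528)/(0.146 − 0.0239) − 0.0340/(0.146)²
  = 43.328/0.12210 − 1.5950 = 354.86 − 1.5950 = 353.27 atm
Z = PV_m/(RT) = (353.27)(0.146)/((0.08206)(528)) = 51.577/43.328 = 1.190

Z ≈ 1.190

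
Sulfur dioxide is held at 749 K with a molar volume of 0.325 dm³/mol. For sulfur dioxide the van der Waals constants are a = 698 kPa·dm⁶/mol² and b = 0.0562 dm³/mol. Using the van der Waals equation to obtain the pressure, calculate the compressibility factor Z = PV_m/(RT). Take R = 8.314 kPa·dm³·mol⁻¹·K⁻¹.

Z ≈ 0.8642

P = RT/(V_m − b) − a/V_m² = (8.314)(749)/(0.325 − 0.0562) − 698/(0.325)²
  = 6227.2/0.26880 − 6608.3 = 23167 − 6608.3 = 16559 kPa
Z = PV_m/(RT) = (16559)(0.325)/((8.314)(749)) = 5381.7/6227.2 = 0.8642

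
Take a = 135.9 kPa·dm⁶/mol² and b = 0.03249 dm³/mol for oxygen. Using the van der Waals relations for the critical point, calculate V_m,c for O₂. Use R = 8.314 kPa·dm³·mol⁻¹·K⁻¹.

V_m,c ≈ 0.09747 dm³/mol

For a van der Waals gas, V_m,c = 3b.
V_m,c = 3×0.03249 = 0.09747 dm³/mol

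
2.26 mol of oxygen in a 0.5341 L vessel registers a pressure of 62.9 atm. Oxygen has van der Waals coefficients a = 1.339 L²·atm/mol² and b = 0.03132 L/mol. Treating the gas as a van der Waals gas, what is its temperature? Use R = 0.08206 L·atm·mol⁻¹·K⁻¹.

T ≈ 217.0 K

T = (P + a n²/V²)(V − nb)/(nR)
P + a n²/V² = 62.9 + (1.339)(2.26)²/(0.5341)² = 86.875 atm
V − nb = 0.5341 − (2.26)(0.03132) = 0.46332 L
T = (86.875)(0.46332)/((2.26)(0.08206)) = 217.0 K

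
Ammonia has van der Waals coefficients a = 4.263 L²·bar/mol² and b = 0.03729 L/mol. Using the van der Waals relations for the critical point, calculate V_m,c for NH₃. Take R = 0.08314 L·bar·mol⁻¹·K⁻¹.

V_m,c ≈ 0.1119 L/mol

For a van der Waals gas, V_m,c = 3b.
V_m,c = 3×0.03729 = 0.1119 L/mol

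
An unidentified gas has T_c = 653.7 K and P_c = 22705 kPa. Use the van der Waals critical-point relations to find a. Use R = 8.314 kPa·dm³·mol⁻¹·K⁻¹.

From T_c = 8a/(27Rb) and P_c = a/(27b²): a = 27 R² T_c²/(64 P_c).
a = 27×(8.314)²×(653.7)²/(64×22705) = 797518515/1453120 = 548.8 kPa·dm⁶/mol²

a ≈ 548.8 kPa·dm⁶/mol²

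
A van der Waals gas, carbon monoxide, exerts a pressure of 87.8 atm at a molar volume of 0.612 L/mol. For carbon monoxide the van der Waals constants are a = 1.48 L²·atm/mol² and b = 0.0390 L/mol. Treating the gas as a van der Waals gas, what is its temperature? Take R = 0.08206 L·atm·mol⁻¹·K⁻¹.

T ≈ 640.7 K

T = (P + a/V_m²)(V_m − b)/R
P + a/V_m² = 87.8 + 1.48/(0.612)² = 91.751 atm
V_m − b = 0.612 − 0.0390 = 0.57300 L/mol
T = (91.751)(0.57300)/0.08206 = 640.7 K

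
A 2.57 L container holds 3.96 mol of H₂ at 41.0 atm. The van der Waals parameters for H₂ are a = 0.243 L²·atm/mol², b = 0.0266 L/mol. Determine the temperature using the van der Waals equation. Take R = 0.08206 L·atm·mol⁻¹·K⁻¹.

T = (P + a n²/V²)(V − nb)/(nR)
P + a n²/V² = 41.0 + (0.243)(3.96)²/(2.57)² = 41.577 atm
V − nb = 2.57 − (3.96)(0.0266) = 2.4647 L
T = (41.577)(2.4647)/((3.96)(0.08206)) = 315.3 K

T ≈ 315.3 K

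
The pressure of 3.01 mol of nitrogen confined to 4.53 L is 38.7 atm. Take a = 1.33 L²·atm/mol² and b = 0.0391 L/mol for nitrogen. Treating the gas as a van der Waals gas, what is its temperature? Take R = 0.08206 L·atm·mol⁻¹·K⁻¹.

T = (P + a n²/V²)(V − nb)/(nR)
P + a n²/V² = 38.7 + (1.33)(3.01)²/(4.53)² = 39.287 atm
V − nb = 4.53 − (3.01)(0.0391) = 4.4123 L
T = (39.287)(4.4123)/((3.01)(0.08206)) = 701.8 K

T ≈ 701.8 K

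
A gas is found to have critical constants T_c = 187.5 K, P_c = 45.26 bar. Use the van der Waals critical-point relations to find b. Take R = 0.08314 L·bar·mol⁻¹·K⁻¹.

b ≈ 0.04305 L/mol

From T_c = 8a/(27Rb) and P_c = a/(27b²): b = R T_c/(8 P_c).
b = (0.08314)(187.5)/(8×45.26) = 15.589/362.08 = 0.04305 L/mol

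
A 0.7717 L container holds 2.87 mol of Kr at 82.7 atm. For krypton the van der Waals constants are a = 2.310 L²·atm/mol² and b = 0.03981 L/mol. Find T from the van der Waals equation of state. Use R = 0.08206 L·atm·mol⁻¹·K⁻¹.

T = (P + a n²/V²)(V − nb)/(nR)
P + a n²/V² = 82.7 + (2.310)(2.87)²/(0.7717)² = 114.65 atm
V − nb = 0.7717 − (2.87)(0.03981) = 0.65745 L
T = (114.65)(0.65745)/((2.87)(0.08206)) = 320.1 K

T ≈ 320.1 K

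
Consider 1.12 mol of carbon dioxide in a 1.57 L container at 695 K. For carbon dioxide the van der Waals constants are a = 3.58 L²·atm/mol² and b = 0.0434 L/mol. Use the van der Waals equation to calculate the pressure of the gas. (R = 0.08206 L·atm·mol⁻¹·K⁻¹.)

P ≈ 40.16 atm

P = nRT/(V − nb) − a n²/V²
nRT/(V − nb) = (1.12)(0.08206)(695)/(1.57 − 1.12×0.0434) = 63.876/1.5214 = 41.985 atm
a n²/V² = (3.58)(1.12)²/(1.57)² = 1.8219 atm
P = 41.985 − 1.8219 = 40.16 atm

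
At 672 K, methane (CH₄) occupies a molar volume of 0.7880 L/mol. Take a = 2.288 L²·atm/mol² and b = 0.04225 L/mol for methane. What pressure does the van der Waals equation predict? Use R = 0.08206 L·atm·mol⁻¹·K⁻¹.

P ≈ 70.26 atm

P = RT/(V_m − b) − a/V_m²
RT/(V_m − b) = (0.08206)(672)/(0.7880 − 0.04225) = 55.144/0.74575 = 73.944 atm
a/V_m² = 2.288/(0.7880)² = 3.6847 atm
P = 73.944 − 3.6847 = 70.26 atm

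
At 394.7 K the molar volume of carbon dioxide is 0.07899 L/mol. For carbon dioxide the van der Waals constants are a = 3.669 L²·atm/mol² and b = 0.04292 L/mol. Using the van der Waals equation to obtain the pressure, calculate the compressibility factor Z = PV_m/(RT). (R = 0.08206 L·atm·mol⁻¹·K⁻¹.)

P = RT/(V_m − b) − a/V_m² = (0.08206)(394.7)/(0.07899 − 0.04292) − 3.669/(0.07899)²
  = 32.389/0.036070 − 588.04 = 897.95 − 588.04 = 309.91 atm
Z = PV_m/(RT) = (309.91)(0.07899)/((0.08206)(394.7)) = 24.480/32.389 = 0.7558

Z ≈ 0.7558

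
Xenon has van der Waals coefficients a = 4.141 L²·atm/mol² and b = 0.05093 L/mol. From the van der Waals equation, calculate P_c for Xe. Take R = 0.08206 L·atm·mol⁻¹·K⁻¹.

P_c ≈ 59.13 atm

For a van der Waals gas, P_c = a/(27b²).
P_c = 4.141/(27×(0.05093)²) = 4.141/0.070034 = 59.13 atm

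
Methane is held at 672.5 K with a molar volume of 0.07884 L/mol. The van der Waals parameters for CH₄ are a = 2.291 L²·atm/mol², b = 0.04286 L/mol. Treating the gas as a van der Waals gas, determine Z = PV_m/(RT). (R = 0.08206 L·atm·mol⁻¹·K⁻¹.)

P = RT/(V_m − b) − a/V_m² = (0.08206)(672.5)/(0.07884 − 0.04286) − 2.291/(0.07884)²
  = 55.185/0.035980 − 368.58 = 1533.8 − 368.58 = 1165.2 atm
Z = PV_m/(RT) = (1165.2)(0.07884)/((0.08206)(672.5)) = 91.864/55.185 = 1.665

Z ≈ 1.665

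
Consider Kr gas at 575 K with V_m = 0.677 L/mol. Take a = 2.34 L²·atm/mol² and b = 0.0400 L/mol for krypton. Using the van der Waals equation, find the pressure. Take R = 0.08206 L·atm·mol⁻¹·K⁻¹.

P = RT/(V_m − b) − a/V_m²
RT/(V_m − b) = (0.08206)(575)/(0.677 − 0.0400) = 47.185/0.63700 = 74.074 atm
a/V_m² = 2.34/(0.677)² = 5.1055 atm
P = 74.074 − 5.1055 = 68.97 atm

P ≈ 68.97 atm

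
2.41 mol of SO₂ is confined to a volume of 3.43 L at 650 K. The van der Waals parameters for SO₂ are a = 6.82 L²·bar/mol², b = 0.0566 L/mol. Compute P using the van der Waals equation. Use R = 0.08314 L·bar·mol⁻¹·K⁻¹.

P ≈ 36.18 bar

P = nRT/(V − nb) − a n²/V²
nRT/(V − nb) = (2.41)(0.08314)(650)/(3.43 − 2.41×0.0566) = 130.24/3.2936 = 39.543 bar
a n²/V² = (6.82)(2.41)²/(3.43)² = 3.3669 bar
P = 39.543 − 3.3669 = 36.18 bar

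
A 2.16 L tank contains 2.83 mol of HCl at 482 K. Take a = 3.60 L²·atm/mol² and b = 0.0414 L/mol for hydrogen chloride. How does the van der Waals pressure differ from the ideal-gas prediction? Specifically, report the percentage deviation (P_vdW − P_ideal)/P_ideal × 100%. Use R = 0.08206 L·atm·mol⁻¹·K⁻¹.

-6.19 %

Ideal: P_ideal = nRT/V = (2.83)(0.08206)(482)/2.16 = 51.8216 atm
vdW: P = nRT/(V − nb) − a n²/V² = 111.935/2.04284 − 28.8320/4.66560 = 54.7938 − 6.17970 = 48.6141 atm
% deviation = (48.6141 − 51.8216)/51.8216 × 100% = -6.19%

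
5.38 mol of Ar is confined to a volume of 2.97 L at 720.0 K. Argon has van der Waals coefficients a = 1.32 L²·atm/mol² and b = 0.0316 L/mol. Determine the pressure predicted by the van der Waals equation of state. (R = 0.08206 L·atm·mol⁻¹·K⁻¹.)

P ≈ 109.2 atm

P = nRT/(V − nb) − a n²/V²
nRT/(V − nb) = (5.38)(0.08206)(720.0)/(2.97 − 5.38×0.0316) = 317.87/2.8000 = 113.53 atm
a n²/V² = (1.32)(5.38)²/(2.97)² = 4.3314 atm
P = 113.53 − 4.3314 = 109.2 atm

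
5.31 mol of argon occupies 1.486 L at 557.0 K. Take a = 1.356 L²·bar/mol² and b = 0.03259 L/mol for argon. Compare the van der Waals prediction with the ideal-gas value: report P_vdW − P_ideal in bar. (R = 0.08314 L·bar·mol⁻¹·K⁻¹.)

ΔP ≈ 4.50 bar

Ideal: P_ideal = nRT/V = (5.31)(0.08314)(557.0)/1.486 = 165.478 bar
vdW: P = nRT/(V − nb) − a n²/V² = 245.901/1.31295 − 38.2339/2.20820 = 187.289 − 17.3145 = 169.975 bar
ΔP = 169.975 − 165.478 = 4.50 bar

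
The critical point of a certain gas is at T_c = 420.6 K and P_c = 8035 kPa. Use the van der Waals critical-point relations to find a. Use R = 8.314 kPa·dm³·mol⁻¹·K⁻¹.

From T_c = 8a/(27Rb) and P_c = a/(27b²): a = 27 R² T_c²/(64 P_c).
a = 27×(8.314)²×(420.6)²/(64×8035) = 330158392/514240 = 642.0 kPa·dm⁶/mol²

a ≈ 642.0 kPa·dm⁶/mol²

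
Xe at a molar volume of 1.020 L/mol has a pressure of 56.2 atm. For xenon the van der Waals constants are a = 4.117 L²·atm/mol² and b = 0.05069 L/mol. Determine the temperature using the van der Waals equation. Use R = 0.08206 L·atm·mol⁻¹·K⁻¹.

T ≈ 710.6 K

T = (P + a/V_m²)(V_m − b)/R
P + a/V_m² = 56.2 + 4.117/(1.020)² = 60.157 atm
V_m − b = 1.020 − 0.05069 = 0.96931 L/mol
T = (60.157)(0.96931)/0.08206 = 710.6 K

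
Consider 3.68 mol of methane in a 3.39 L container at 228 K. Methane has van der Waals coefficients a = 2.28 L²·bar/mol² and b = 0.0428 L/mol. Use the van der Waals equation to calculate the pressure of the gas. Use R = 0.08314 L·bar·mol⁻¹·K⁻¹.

P = nRT/(V − nb) − a n²/V²
nRT/(V − nb) = (3.68)(0.08314)(228)/(3.39 − 3.68×0.0428) = 69.758/3.2325 = 21.580 bar
a n²/V² = (2.28)(3.68)²/(3.39)² = 2.6868 bar
P = 21.580 − 2.6868 = 18.89 bar

P ≈ 18.89 bar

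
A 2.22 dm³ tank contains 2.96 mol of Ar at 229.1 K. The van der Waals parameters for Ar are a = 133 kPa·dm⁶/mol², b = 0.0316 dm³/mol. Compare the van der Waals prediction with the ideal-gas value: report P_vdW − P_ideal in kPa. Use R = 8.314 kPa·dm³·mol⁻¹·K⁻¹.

Ideal: P_ideal = nRT/V = (2.96)(8.314)(229.1)/2.22 = 2539.65 kPa
vdW: P = nRT/(V − nb) − a n²/V² = 5638.02/2.12646 − 1165.29/4.92840 = 2651.36 − 236.444 = 2414.92 kPa
ΔP = 2414.92 − 2539.65 = -124.7 kPa

ΔP ≈ -124.7 kPa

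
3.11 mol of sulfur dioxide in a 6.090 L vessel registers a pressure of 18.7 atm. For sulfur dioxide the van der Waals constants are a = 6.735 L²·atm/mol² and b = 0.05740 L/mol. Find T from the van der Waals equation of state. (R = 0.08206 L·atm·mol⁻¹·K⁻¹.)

T ≈ 473.8 K

T = (P + a n²/V²)(V − nb)/(nR)
P + a n²/V² = 18.7 + (6.735)(3.11)²/(6.090)² = 20.456 atm
V − nb = 6.090 − (3.11)(0.05740) = 5.9115 L
T = (20.456)(5.9115)/((3.11)(0.08206)) = 473.8 K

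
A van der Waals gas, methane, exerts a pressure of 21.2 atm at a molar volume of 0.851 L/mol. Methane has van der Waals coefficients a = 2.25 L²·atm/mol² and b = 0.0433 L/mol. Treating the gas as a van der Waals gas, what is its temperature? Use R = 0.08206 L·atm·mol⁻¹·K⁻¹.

T = (P + a/V_m²)(V_m − b)/R
P + a/V_m² = 21.2 + 2.25/(0.851)² = 24.307 atm
V_m − b = 0.851 − 0.0433 = 0.80770 L/mol
T = (24.307)(0.80770)/0.08206 = 239.2 K

T ≈ 239.2 K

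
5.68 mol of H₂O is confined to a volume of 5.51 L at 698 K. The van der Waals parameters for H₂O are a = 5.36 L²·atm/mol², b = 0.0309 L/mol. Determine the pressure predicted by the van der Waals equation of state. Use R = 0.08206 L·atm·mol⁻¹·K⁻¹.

P = nRT/(V − nb) − a n²/V²
nRT/(V − nb) = (5.68)(0.08206)(698)/(5.51 − 5.68×0.0309) = 325.34/5.3345 = 60.988 atm
a n²/V² = (5.36)(5.68)²/(5.51)² = 5.6958 atm
P = 60.988 − 5.6958 = 55.29 atm

P ≈ 55.29 atm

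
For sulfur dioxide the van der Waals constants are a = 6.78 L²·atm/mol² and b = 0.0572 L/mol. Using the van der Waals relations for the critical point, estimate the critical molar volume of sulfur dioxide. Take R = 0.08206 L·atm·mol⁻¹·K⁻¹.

V_m,c ≈ 0.1716 L/mol

For a van der Waals gas, V_m,c = 3b.
V_m,c = 3×0.0572 = 0.1716 L/mol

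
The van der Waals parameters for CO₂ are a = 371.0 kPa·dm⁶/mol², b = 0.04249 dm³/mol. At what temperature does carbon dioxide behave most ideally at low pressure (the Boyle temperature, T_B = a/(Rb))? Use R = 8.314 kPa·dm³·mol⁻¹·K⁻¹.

T_B ≈ 1050 K

For a van der Waals gas the second virial coefficient B₂ = b − a/(RT) vanishes at T_B = a/(Rb).
T_B = 371.0/(8.314×0.04249) = 371.0/0.35326 = 1050 K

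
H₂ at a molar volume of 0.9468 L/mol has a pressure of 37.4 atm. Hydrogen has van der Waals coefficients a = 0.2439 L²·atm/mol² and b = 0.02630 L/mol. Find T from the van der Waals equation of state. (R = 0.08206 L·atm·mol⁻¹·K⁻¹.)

T = (P + a/V_m²)(V_m − b)/R
P + a/V_m² = 37.4 + 0.2439/(0.9468)² = 37.672 atm
V_m − b = 0.9468 − 0.02630 = 0.92050 L/mol
T = (37.672)(0.92050)/0.08206 = 422.6 K

T ≈ 422.6 K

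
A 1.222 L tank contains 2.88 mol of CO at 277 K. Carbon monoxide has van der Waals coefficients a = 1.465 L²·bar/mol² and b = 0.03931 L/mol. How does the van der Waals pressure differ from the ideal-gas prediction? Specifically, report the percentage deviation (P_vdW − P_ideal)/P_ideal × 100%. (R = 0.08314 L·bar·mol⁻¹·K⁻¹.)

Ideal: P_ideal = nRT/V = (2.88)(0.08314)(277)/1.222 = 54.2764 bar
vdW: P = nRT/(V − nb) − a n²/V² = 66.3258/1.10879 − 12.1513/1.49328 = 59.8182 − 8.13732 = 51.6809 bar
% deviation = (51.6809 − 54.2764)/54.2764 × 100% = -4.78%

-4.78 %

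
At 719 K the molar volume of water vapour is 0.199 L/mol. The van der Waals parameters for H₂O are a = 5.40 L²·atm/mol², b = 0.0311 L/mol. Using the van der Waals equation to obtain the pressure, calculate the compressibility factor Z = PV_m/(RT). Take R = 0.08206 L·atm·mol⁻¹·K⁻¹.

Z ≈ 0.7253

P = RT/(V_m − b) − a/V_m² = (0.08206)(719)/(0.199 − 0.0311) − 5.40/(0.199)²
  = 59.001/0.16790 − 136.36 = 351.41 − 136.36 = 215.05 atm
Z = PV_m/(RT) = (215.05)(0.199)/((0.08206)(719)) = 42.795/59.001 = 0.7253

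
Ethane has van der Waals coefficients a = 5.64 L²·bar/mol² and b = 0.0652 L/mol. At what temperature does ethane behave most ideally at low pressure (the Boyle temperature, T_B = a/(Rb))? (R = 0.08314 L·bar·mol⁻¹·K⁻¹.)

For a van der Waals gas the second virial coefficient B₂ = b − a/(RT) vanishes at T_B = a/(Rb).
T_B = 5.64/(0.08314×0.0652) = 5.64/0.0054207 = 1040 K

T_B ≈ 1040 K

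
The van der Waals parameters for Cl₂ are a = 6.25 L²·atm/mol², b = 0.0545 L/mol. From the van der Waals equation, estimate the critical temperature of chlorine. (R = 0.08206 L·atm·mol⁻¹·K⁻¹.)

T_c ≈ 414.1 K

For a van der Waals gas, T_c = 8a/(27Rb).
T_c = 8×6.25/(27×0.08206×0.0545) = 50.000/0.12075 = 414.1 K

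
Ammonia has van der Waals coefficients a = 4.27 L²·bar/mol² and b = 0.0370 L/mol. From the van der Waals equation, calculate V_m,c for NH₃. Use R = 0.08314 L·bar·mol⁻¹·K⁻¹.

For a van der Waals gas, V_m,c = 3b.
V_m,c = 3×0.0370 = 0.1110 L/mol

V_m,c ≈ 0.1110 L/mol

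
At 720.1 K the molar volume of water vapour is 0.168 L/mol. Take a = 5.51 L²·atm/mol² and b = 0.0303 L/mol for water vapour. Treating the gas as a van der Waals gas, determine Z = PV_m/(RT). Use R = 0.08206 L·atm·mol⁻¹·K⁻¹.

P = RT/(V_m − b) − a/V_m² = (0.08206)(720.1)/(0.168 − 0.0303) − 5.51/(0.168)²
  = 59.091/0.13770 − 195.22 = 429.13 − 195.22 = 233.91 atm
Z = PV_m/(RT) = (233.91)(0.168)/((0.08206)(720.1)) = 39.297/59.091 = 0.6650

Z ≈ 0.6650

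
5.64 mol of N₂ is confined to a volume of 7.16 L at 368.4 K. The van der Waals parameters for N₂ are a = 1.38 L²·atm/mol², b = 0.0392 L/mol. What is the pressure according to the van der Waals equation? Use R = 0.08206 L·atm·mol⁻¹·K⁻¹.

P = nRT/(V − nb) − a n²/V²
nRT/(V − nb) = (5.64)(0.08206)(368.4)/(7.16 − 5.64×0.0392) = 170.50/6.9389 = 24.572 atm
a n²/V² = (1.38)(5.64)²/(7.16)² = 0.85627 atm
P = 24.572 − 0.85627 = 23.72 atm

P ≈ 23.72 atm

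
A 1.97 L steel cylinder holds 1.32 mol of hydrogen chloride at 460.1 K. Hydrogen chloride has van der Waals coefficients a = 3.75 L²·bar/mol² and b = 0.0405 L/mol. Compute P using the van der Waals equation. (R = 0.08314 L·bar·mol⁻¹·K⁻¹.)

P = nRT/(V − nb) − a n²/V²
nRT/(V − nb) = (1.32)(0.08314)(460.1)/(1.97 − 1.32×0.0405) = 50.494/1.9165 = 26.347 bar
a n²/V² = (3.75)(1.32)²/(1.97)² = 1.6836 bar
P = 26.347 − 1.6836 = 24.66 bar

P ≈ 24.66 bar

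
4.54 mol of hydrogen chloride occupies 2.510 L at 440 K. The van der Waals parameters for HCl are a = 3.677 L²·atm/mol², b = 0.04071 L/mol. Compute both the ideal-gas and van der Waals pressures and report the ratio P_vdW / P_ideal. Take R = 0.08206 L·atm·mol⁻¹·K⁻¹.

Ideal: P_ideal = nRT/V = (4.54)(0.08206)(440)/2.510 = 65.3080 atm
vdW: P = nRT/(V − nb) − a n²/V² = 163.923/2.32518 − 75.7889/6.30010 = 70.4991 − 12.0298 = 58.4693 atm
Ratio = 58.4693/65.3080 = 0.8953

P_vdW / P_ideal ≈ 0.8953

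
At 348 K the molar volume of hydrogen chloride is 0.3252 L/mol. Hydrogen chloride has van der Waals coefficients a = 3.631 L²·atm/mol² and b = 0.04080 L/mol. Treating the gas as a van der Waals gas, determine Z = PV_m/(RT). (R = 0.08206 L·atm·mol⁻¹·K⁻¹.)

P = RT/(V_m − b) − a/V_m² = (0.08206)(348)/(0.3252 − 0.04080) − 3.631/(0.3252)²
  = 28.557/0.28440 − 34.334 = 100.41 − 34.334 = 66.08 atm
Z = PV_m/(RT) = (66.08)(0.3252)/((0.08206)(348)) = 21.489/28.557 = 0.7525

Z ≈ 0.7525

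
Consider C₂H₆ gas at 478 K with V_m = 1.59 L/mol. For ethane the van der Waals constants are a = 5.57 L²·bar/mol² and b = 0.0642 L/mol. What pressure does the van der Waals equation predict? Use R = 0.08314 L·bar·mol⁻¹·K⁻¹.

P = RT/(V_m − b) − a/V_m²
RT/(V_m − b) = (0.08314)(478)/(1.59 − 0.0642) = 39.741/1.5258 = 26.046 bar
a/V_m² = 5.57/(1.59)² = 2.2032 bar
P = 26.046 − 2.2032 = 23.84 bar

P ≈ 23.84 bar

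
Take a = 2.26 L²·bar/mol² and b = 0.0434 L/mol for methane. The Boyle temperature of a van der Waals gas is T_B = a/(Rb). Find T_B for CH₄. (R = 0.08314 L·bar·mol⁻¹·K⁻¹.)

For a van der Waals gas the second virial coefficient B₂ = b − a/(RT) vanishes at T_B = a/(Rb).
T_B = 2.26/(0.08314×0.0434) = 2.26/0.0036083 = 626.3 K

T_B ≈ 626.3 K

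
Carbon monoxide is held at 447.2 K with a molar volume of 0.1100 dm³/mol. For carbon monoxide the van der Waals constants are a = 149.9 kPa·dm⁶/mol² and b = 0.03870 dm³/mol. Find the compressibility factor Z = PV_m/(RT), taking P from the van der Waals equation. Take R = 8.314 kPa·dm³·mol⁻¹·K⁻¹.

P = RT/(V_m − b) − a/V_m² = (8.314)(447.2)/(0.1100 − 0.03870) − 149.9/(0.1100)²
  = 3718.0/0.071300 − 12388 = 52146 − 12388 = 39758 kPa
Z = PV_m/(RT) = (39758)(0.1100)/((8.314)(447.2)) = 4373.4/3718.0 = 1.176

Z ≈ 1.176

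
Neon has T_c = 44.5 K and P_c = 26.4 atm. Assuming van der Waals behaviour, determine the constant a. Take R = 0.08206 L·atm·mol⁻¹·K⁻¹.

From T_c = 8a/(27Rb) and P_c = a/(27b²): a = 27 R² T_c²/(64 P_c).
a = 27×(0.08206)²×(44.5)²/(64×26.4) = 360.04/1689.6 = 0.2131 L²·atm/mol²

a ≈ 0.2131 L²·atm/mol²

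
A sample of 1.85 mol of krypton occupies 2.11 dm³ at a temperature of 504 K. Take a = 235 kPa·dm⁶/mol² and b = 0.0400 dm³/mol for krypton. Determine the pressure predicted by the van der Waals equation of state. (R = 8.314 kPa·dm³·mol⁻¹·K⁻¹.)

P ≈ 3627 kPa

P = nRT/(V − nb) − a n²/V²
nRT/(V − nb) = (1.85)(8.314)(504)/(2.11 − 1.85×0.0400) = 7752.0/2.0360 = 3807.5 kPa
a n²/V² = (235)(1.85)²/(2.11)² = 180.65 kPa
P = 3807.5 − 180.65 = 3627 kPa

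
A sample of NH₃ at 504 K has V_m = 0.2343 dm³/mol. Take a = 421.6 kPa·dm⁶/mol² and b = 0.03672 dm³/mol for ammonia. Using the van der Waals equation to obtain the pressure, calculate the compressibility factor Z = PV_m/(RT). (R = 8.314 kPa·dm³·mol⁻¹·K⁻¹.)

P = RT/(V_m − b) − a/V_m² = (8.314)(504)/(0.2343 − 0.03672) − 421.6/(0.2343)²
  = 4190.3/0.19758 − 7679.9 = 21208 − 7679.9 = 13528 kPa
Z = PV_m/(RT) = (13528)(0.2343)/((8.314)(504)) = 3169.6/4190.3 = 0.7564

Z ≈ 0.7564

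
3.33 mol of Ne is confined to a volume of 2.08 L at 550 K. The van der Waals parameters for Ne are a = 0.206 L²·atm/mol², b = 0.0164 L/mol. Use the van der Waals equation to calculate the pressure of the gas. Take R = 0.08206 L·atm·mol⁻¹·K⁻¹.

P ≈ 73.68 atm

P = nRT/(V − nb) − a n²/V²
nRT/(V − nb) = (3.33)(0.08206)(550)/(2.08 − 3.33×0.0164) = 150.29/2.0254 = 74.203 atm
a n²/V² = (0.206)(3.33)²/(2.08)² = 0.52799 atm
P = 74.203 − 0.52799 = 73.68 atm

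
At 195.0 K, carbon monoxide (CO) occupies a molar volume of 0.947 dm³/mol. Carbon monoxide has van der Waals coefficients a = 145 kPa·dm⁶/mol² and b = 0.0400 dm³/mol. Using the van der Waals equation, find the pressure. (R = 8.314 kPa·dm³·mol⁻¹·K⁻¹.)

P ≈ 1626 kPa

P = RT/(V_m − b) − a/V_m²
RT/(V_m − b) = (8.314)(195.0)/(0.947 − 0.0400) = 1621.2/0.90700 = 1787.4 kPa
a/V_m² = 145/(0.947)² = 161.68 kPa
P = 1787.4 − 161.68 = 1626 kPa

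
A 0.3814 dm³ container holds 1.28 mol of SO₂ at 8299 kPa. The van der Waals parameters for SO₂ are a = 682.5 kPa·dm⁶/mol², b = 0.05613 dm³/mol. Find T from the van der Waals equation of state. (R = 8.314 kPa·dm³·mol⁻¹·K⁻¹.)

T = (P + a n²/V²)(V − nb)/(nR)
P + a n²/V² = 8299 + (682.5)(1.28)²/(0.3814)² = 15986 kPa
V − nb = 0.3814 − (1.28)(0.05613) = 0.30955 dm³
T = (15986)(0.30955)/((1.28)(8.314)) = 465.0 K

T ≈ 465.0 K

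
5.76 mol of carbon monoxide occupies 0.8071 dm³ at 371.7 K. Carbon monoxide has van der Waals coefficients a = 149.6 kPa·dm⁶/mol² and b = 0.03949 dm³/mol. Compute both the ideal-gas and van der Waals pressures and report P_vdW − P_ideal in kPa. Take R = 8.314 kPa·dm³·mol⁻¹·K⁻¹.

Ideal: P_ideal = nRT/V = (5.76)(8.314)(371.7)/0.8071 = 22054.5 kPa
vdW: P = nRT/(V − nb) − a n²/V² = 17800.2/0.579638 − 4963.37/0.651410 = 30709.2 − 7619.43 = 23089.8 kPa
ΔP = 23089.8 − 22054.5 = 1035 kPa

ΔP ≈ 1035 kPa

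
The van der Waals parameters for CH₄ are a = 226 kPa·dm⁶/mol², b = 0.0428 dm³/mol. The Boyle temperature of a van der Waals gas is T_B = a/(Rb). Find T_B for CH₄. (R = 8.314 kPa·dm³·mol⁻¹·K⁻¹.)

For a van der Waals gas the second virial coefficient B₂ = b − a/(RT) vanishes at T_B = a/(Rb).
T_B = 226/(8.314×0.0428) = 226/0.35584 = 635.1 K

T_B ≈ 635.1 K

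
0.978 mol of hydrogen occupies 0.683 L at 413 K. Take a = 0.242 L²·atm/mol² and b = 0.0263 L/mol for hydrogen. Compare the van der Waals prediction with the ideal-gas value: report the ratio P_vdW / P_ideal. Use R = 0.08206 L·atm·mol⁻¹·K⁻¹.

P_vdW / P_ideal ≈ 1.029

Ideal: P_ideal = nRT/V = (0.978)(0.08206)(413)/0.683 = 48.5288 atm
vdW: P = nRT/(V − nb) − a n²/V² = 33.1452/0.657279 − 0.231469/0.466489 = 50.4279 − 0.496194 = 49.9317 atm
Ratio = 49.9317/48.5288 = 1.029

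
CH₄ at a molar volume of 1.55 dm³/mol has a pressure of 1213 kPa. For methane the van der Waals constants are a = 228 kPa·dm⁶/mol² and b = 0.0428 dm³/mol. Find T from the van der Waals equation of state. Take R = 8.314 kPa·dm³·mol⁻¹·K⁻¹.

T ≈ 237.1 K

T = (P + a/V_m²)(V_m − b)/R
P + a/V_m² = 1213 + 228/(1.55)² = 1307.9 kPa
V_m − b = 1.55 − 0.0428 = 1.5072 dm³/mol
T = (1307.9)(1.5072)/8.314 = 237.1 K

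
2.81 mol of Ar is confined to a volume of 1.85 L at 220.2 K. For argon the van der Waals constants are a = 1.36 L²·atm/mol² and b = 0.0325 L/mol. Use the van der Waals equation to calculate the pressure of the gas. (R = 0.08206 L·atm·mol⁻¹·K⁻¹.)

P ≈ 25.73 atm

P = nRT/(V − nb) − a n²/V²
nRT/(V − nb) = (2.81)(0.08206)(220.2)/(1.85 − 2.81×0.0325) = 50.776/1.7587 = 28.871 atm
a n²/V² = (1.36)(2.81)²/(1.85)² = 3.1377 atm
P = 28.871 − 3.1377 = 25.73 atm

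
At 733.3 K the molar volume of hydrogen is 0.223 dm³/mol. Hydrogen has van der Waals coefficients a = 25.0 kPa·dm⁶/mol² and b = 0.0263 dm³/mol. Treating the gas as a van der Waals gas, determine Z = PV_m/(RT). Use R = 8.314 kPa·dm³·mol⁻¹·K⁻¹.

P = RT/(V_m − b) − a/V_m² = (8.314)(733.3)/(0.223 − 0.0263) − 25.0/(0.223)²
  = 6096.7/0.19670 − 502.72 = 30995 − 502.72 = 30492 kPa
Z = PV_m/(RT) = (30492)(0.223)/((8.314)(733.3)) = 6799.7/6096.7 = 1.115

Z ≈ 1.115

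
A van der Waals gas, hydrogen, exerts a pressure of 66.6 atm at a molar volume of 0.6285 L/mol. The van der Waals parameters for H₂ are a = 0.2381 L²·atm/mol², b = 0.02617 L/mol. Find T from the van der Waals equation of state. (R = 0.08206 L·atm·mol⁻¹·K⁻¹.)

T ≈ 493.3 K

T = (P + a/V_m²)(V_m − b)/R
P + a/V_m² = 66.6 + 0.2381/(0.6285)² = 67.203 atm
V_m − b = 0.6285 − 0.02617 = 0.60233 L/mol
T = (67.203)(0.60233)/0.08206 = 493.3 K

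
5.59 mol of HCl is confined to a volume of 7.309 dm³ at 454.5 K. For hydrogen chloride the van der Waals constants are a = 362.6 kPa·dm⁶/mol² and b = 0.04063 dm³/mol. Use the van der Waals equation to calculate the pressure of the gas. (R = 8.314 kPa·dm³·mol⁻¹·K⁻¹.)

P = nRT/(V − nb) − a n²/V²
nRT/(V − nb) = (5.59)(8.314)(454.5)/(7.309 − 5.59×0.04063) = 21123/7.0819 = 2982.7 kPa
a n²/V² = (362.6)(5.59)²/(7.309)² = 212.10 kPa
P = 2982.7 − 212.10 = 2771 kPa

P ≈ 2771 kPa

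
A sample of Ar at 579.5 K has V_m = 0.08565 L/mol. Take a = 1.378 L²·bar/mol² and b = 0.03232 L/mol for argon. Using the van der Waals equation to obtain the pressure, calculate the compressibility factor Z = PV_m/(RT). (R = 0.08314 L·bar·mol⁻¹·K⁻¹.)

P = RT/(V_m − b) − a/V_m² = (0.08314)(579.5)/(0.08565 − 0.03232) − 1.378/(0.08565)²
  = 48.180/0.053330 − 187.84 = 903.43 − 187.84 = 715.59 bar
Z = PV_m/(RT) = (715.59)(0.08565)/((0.08314)(579.5)) = 61.290/48.180 = 1.272

Z ≈ 1.272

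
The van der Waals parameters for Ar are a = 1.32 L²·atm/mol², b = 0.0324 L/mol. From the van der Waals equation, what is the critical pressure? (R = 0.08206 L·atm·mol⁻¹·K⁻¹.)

For a van der Waals gas, P_c = a/(27b²).
P_c = 1.32/(27×(0.0324)²) = 1.32/0.028344 = 46.57 atm

P_c ≈ 46.57 atm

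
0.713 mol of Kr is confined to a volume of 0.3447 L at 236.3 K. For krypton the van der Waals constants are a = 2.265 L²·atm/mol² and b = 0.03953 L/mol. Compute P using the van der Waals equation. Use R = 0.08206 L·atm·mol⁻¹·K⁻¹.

P ≈ 33.99 atm

P = nRT/(V − nb) − a n²/V²
nRT/(V − nb) = (0.713)(0.08206)(236.3)/(0.3447 − 0.713×0.03953) = 13.826/0.31652 = 43.681 atm
a n²/V² = (2.265)(0.713)²/(0.3447)² = 9.6909 atm
P = 43.681 − 9.6909 = 33.99 atm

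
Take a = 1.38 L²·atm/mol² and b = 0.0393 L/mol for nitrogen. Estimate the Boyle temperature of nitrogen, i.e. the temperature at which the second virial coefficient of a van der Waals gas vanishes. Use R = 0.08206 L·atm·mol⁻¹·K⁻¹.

T_B ≈ 427.9 K

For a van der Waals gas the second virial coefficient B₂ = b − a/(RT) vanishes at T_B = a/(Rb).
T_B = 1.38/(0.08206×0.0393) = 1.38/0.0032250 = 427.9 K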